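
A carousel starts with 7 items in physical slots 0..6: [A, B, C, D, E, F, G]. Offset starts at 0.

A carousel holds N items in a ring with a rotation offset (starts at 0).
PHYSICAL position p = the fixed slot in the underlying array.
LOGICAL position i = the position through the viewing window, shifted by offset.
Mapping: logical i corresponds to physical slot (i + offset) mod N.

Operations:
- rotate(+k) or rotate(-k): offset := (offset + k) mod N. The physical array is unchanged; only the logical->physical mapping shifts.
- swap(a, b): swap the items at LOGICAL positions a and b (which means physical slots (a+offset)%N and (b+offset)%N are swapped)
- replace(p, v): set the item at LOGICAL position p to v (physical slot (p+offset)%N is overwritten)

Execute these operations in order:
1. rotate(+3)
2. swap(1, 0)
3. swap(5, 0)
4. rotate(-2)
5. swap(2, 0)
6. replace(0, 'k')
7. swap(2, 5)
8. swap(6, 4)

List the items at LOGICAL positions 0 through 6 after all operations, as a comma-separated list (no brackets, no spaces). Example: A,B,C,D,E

After op 1 (rotate(+3)): offset=3, physical=[A,B,C,D,E,F,G], logical=[D,E,F,G,A,B,C]
After op 2 (swap(1, 0)): offset=3, physical=[A,B,C,E,D,F,G], logical=[E,D,F,G,A,B,C]
After op 3 (swap(5, 0)): offset=3, physical=[A,E,C,B,D,F,G], logical=[B,D,F,G,A,E,C]
After op 4 (rotate(-2)): offset=1, physical=[A,E,C,B,D,F,G], logical=[E,C,B,D,F,G,A]
After op 5 (swap(2, 0)): offset=1, physical=[A,B,C,E,D,F,G], logical=[B,C,E,D,F,G,A]
After op 6 (replace(0, 'k')): offset=1, physical=[A,k,C,E,D,F,G], logical=[k,C,E,D,F,G,A]
After op 7 (swap(2, 5)): offset=1, physical=[A,k,C,G,D,F,E], logical=[k,C,G,D,F,E,A]
After op 8 (swap(6, 4)): offset=1, physical=[F,k,C,G,D,A,E], logical=[k,C,G,D,A,E,F]

Answer: k,C,G,D,A,E,F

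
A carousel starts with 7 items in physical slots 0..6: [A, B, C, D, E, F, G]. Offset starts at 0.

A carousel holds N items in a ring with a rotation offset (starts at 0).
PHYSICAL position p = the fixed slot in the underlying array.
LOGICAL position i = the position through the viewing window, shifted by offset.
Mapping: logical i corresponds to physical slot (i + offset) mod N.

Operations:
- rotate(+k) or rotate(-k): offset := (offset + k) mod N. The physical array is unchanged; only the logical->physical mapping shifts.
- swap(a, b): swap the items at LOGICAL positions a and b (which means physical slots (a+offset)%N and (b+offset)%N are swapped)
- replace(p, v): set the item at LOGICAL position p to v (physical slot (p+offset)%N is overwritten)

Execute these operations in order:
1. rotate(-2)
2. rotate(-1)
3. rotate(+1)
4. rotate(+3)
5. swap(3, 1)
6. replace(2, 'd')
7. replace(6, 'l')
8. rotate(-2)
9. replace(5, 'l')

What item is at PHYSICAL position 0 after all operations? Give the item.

After op 1 (rotate(-2)): offset=5, physical=[A,B,C,D,E,F,G], logical=[F,G,A,B,C,D,E]
After op 2 (rotate(-1)): offset=4, physical=[A,B,C,D,E,F,G], logical=[E,F,G,A,B,C,D]
After op 3 (rotate(+1)): offset=5, physical=[A,B,C,D,E,F,G], logical=[F,G,A,B,C,D,E]
After op 4 (rotate(+3)): offset=1, physical=[A,B,C,D,E,F,G], logical=[B,C,D,E,F,G,A]
After op 5 (swap(3, 1)): offset=1, physical=[A,B,E,D,C,F,G], logical=[B,E,D,C,F,G,A]
After op 6 (replace(2, 'd')): offset=1, physical=[A,B,E,d,C,F,G], logical=[B,E,d,C,F,G,A]
After op 7 (replace(6, 'l')): offset=1, physical=[l,B,E,d,C,F,G], logical=[B,E,d,C,F,G,l]
After op 8 (rotate(-2)): offset=6, physical=[l,B,E,d,C,F,G], logical=[G,l,B,E,d,C,F]
After op 9 (replace(5, 'l')): offset=6, physical=[l,B,E,d,l,F,G], logical=[G,l,B,E,d,l,F]

Answer: l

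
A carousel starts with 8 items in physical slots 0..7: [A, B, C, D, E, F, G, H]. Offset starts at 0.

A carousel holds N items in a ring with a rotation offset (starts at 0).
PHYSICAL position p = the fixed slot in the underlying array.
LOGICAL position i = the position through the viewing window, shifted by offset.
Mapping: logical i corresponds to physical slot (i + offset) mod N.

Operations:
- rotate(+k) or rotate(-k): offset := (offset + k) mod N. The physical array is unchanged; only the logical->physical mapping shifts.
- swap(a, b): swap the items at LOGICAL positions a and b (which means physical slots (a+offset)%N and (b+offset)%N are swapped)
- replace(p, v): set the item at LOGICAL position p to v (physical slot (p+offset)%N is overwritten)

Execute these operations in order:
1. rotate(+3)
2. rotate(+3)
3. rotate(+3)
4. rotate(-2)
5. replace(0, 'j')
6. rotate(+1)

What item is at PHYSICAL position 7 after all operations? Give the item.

After op 1 (rotate(+3)): offset=3, physical=[A,B,C,D,E,F,G,H], logical=[D,E,F,G,H,A,B,C]
After op 2 (rotate(+3)): offset=6, physical=[A,B,C,D,E,F,G,H], logical=[G,H,A,B,C,D,E,F]
After op 3 (rotate(+3)): offset=1, physical=[A,B,C,D,E,F,G,H], logical=[B,C,D,E,F,G,H,A]
After op 4 (rotate(-2)): offset=7, physical=[A,B,C,D,E,F,G,H], logical=[H,A,B,C,D,E,F,G]
After op 5 (replace(0, 'j')): offset=7, physical=[A,B,C,D,E,F,G,j], logical=[j,A,B,C,D,E,F,G]
After op 6 (rotate(+1)): offset=0, physical=[A,B,C,D,E,F,G,j], logical=[A,B,C,D,E,F,G,j]

Answer: j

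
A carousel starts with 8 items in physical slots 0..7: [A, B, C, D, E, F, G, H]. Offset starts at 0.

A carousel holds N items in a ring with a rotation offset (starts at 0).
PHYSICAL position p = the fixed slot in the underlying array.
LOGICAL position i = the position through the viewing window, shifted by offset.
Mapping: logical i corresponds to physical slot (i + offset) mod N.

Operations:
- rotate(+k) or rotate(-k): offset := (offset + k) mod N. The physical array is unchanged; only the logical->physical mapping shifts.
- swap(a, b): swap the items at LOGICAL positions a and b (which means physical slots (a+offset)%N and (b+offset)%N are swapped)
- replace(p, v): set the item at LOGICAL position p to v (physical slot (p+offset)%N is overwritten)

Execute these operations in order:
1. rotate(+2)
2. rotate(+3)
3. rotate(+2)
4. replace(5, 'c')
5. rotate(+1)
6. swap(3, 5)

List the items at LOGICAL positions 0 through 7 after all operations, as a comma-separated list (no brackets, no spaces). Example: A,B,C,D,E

After op 1 (rotate(+2)): offset=2, physical=[A,B,C,D,E,F,G,H], logical=[C,D,E,F,G,H,A,B]
After op 2 (rotate(+3)): offset=5, physical=[A,B,C,D,E,F,G,H], logical=[F,G,H,A,B,C,D,E]
After op 3 (rotate(+2)): offset=7, physical=[A,B,C,D,E,F,G,H], logical=[H,A,B,C,D,E,F,G]
After op 4 (replace(5, 'c')): offset=7, physical=[A,B,C,D,c,F,G,H], logical=[H,A,B,C,D,c,F,G]
After op 5 (rotate(+1)): offset=0, physical=[A,B,C,D,c,F,G,H], logical=[A,B,C,D,c,F,G,H]
After op 6 (swap(3, 5)): offset=0, physical=[A,B,C,F,c,D,G,H], logical=[A,B,C,F,c,D,G,H]

Answer: A,B,C,F,c,D,G,H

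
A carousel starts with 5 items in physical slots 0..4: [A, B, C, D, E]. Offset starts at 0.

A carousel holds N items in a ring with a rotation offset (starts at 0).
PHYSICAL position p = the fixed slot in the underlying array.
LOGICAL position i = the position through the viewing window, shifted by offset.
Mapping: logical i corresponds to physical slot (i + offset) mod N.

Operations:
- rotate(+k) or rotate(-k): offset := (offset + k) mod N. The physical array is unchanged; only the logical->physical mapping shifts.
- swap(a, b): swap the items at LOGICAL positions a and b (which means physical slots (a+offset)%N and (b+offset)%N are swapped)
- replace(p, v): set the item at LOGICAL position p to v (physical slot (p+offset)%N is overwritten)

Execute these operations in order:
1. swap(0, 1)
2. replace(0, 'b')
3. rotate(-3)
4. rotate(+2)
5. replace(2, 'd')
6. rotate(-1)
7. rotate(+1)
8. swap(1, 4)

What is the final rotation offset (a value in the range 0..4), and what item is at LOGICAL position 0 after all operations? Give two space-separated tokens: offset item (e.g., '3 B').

After op 1 (swap(0, 1)): offset=0, physical=[B,A,C,D,E], logical=[B,A,C,D,E]
After op 2 (replace(0, 'b')): offset=0, physical=[b,A,C,D,E], logical=[b,A,C,D,E]
After op 3 (rotate(-3)): offset=2, physical=[b,A,C,D,E], logical=[C,D,E,b,A]
After op 4 (rotate(+2)): offset=4, physical=[b,A,C,D,E], logical=[E,b,A,C,D]
After op 5 (replace(2, 'd')): offset=4, physical=[b,d,C,D,E], logical=[E,b,d,C,D]
After op 6 (rotate(-1)): offset=3, physical=[b,d,C,D,E], logical=[D,E,b,d,C]
After op 7 (rotate(+1)): offset=4, physical=[b,d,C,D,E], logical=[E,b,d,C,D]
After op 8 (swap(1, 4)): offset=4, physical=[D,d,C,b,E], logical=[E,D,d,C,b]

Answer: 4 E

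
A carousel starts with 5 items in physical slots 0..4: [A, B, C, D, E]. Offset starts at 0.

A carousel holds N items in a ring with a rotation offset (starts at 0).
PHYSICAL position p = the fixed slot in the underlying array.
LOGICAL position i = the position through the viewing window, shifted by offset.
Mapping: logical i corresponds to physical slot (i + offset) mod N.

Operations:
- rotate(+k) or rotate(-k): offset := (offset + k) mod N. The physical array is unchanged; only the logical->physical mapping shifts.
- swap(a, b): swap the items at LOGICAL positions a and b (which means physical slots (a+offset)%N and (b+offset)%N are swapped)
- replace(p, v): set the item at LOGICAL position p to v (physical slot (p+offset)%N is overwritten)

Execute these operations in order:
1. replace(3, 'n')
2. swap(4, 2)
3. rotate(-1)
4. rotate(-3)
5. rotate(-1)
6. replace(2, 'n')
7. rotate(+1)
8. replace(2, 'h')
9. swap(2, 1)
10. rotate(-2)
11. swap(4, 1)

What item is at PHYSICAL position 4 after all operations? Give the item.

After op 1 (replace(3, 'n')): offset=0, physical=[A,B,C,n,E], logical=[A,B,C,n,E]
After op 2 (swap(4, 2)): offset=0, physical=[A,B,E,n,C], logical=[A,B,E,n,C]
After op 3 (rotate(-1)): offset=4, physical=[A,B,E,n,C], logical=[C,A,B,E,n]
After op 4 (rotate(-3)): offset=1, physical=[A,B,E,n,C], logical=[B,E,n,C,A]
After op 5 (rotate(-1)): offset=0, physical=[A,B,E,n,C], logical=[A,B,E,n,C]
After op 6 (replace(2, 'n')): offset=0, physical=[A,B,n,n,C], logical=[A,B,n,n,C]
After op 7 (rotate(+1)): offset=1, physical=[A,B,n,n,C], logical=[B,n,n,C,A]
After op 8 (replace(2, 'h')): offset=1, physical=[A,B,n,h,C], logical=[B,n,h,C,A]
After op 9 (swap(2, 1)): offset=1, physical=[A,B,h,n,C], logical=[B,h,n,C,A]
After op 10 (rotate(-2)): offset=4, physical=[A,B,h,n,C], logical=[C,A,B,h,n]
After op 11 (swap(4, 1)): offset=4, physical=[n,B,h,A,C], logical=[C,n,B,h,A]

Answer: C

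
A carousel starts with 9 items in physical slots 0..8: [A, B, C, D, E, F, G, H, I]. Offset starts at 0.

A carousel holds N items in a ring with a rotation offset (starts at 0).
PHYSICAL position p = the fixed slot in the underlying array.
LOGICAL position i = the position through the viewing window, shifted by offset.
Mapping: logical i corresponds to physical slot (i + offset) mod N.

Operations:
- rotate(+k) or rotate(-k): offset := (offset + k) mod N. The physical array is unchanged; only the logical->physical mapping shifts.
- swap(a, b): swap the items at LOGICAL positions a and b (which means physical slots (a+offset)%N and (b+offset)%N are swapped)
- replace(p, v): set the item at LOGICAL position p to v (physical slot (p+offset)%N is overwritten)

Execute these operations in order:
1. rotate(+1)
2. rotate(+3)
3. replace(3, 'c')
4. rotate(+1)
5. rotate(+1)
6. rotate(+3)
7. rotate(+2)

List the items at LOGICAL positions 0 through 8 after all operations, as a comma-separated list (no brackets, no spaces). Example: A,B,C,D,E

Answer: C,D,E,F,G,c,I,A,B

Derivation:
After op 1 (rotate(+1)): offset=1, physical=[A,B,C,D,E,F,G,H,I], logical=[B,C,D,E,F,G,H,I,A]
After op 2 (rotate(+3)): offset=4, physical=[A,B,C,D,E,F,G,H,I], logical=[E,F,G,H,I,A,B,C,D]
After op 3 (replace(3, 'c')): offset=4, physical=[A,B,C,D,E,F,G,c,I], logical=[E,F,G,c,I,A,B,C,D]
After op 4 (rotate(+1)): offset=5, physical=[A,B,C,D,E,F,G,c,I], logical=[F,G,c,I,A,B,C,D,E]
After op 5 (rotate(+1)): offset=6, physical=[A,B,C,D,E,F,G,c,I], logical=[G,c,I,A,B,C,D,E,F]
After op 6 (rotate(+3)): offset=0, physical=[A,B,C,D,E,F,G,c,I], logical=[A,B,C,D,E,F,G,c,I]
After op 7 (rotate(+2)): offset=2, physical=[A,B,C,D,E,F,G,c,I], logical=[C,D,E,F,G,c,I,A,B]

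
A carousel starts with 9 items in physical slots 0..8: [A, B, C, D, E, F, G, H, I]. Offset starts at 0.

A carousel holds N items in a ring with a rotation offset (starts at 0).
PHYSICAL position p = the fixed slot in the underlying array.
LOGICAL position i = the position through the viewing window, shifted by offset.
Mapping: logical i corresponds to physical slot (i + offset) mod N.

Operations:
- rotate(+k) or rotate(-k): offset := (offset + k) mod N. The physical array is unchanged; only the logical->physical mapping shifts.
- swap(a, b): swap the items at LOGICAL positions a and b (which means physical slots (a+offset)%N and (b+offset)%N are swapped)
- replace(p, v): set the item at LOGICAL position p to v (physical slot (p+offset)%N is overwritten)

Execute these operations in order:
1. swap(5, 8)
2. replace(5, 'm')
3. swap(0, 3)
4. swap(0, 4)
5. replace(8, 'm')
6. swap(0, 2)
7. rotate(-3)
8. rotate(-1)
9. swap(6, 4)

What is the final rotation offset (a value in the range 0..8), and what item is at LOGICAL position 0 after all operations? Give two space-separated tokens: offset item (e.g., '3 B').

After op 1 (swap(5, 8)): offset=0, physical=[A,B,C,D,E,I,G,H,F], logical=[A,B,C,D,E,I,G,H,F]
After op 2 (replace(5, 'm')): offset=0, physical=[A,B,C,D,E,m,G,H,F], logical=[A,B,C,D,E,m,G,H,F]
After op 3 (swap(0, 3)): offset=0, physical=[D,B,C,A,E,m,G,H,F], logical=[D,B,C,A,E,m,G,H,F]
After op 4 (swap(0, 4)): offset=0, physical=[E,B,C,A,D,m,G,H,F], logical=[E,B,C,A,D,m,G,H,F]
After op 5 (replace(8, 'm')): offset=0, physical=[E,B,C,A,D,m,G,H,m], logical=[E,B,C,A,D,m,G,H,m]
After op 6 (swap(0, 2)): offset=0, physical=[C,B,E,A,D,m,G,H,m], logical=[C,B,E,A,D,m,G,H,m]
After op 7 (rotate(-3)): offset=6, physical=[C,B,E,A,D,m,G,H,m], logical=[G,H,m,C,B,E,A,D,m]
After op 8 (rotate(-1)): offset=5, physical=[C,B,E,A,D,m,G,H,m], logical=[m,G,H,m,C,B,E,A,D]
After op 9 (swap(6, 4)): offset=5, physical=[E,B,C,A,D,m,G,H,m], logical=[m,G,H,m,E,B,C,A,D]

Answer: 5 m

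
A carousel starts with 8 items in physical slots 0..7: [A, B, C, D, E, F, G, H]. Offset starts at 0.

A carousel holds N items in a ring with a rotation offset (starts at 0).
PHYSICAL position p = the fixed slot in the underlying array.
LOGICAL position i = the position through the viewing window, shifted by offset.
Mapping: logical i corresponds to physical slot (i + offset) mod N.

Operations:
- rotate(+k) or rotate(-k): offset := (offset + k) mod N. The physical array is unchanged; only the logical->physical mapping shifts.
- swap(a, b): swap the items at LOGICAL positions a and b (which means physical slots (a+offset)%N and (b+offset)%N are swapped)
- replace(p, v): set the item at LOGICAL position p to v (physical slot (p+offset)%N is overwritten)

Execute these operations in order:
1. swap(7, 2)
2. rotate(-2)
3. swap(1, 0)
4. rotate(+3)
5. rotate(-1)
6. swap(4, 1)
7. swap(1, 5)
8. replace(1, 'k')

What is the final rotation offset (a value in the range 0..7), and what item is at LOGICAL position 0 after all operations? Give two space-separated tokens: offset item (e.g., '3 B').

Answer: 0 A

Derivation:
After op 1 (swap(7, 2)): offset=0, physical=[A,B,H,D,E,F,G,C], logical=[A,B,H,D,E,F,G,C]
After op 2 (rotate(-2)): offset=6, physical=[A,B,H,D,E,F,G,C], logical=[G,C,A,B,H,D,E,F]
After op 3 (swap(1, 0)): offset=6, physical=[A,B,H,D,E,F,C,G], logical=[C,G,A,B,H,D,E,F]
After op 4 (rotate(+3)): offset=1, physical=[A,B,H,D,E,F,C,G], logical=[B,H,D,E,F,C,G,A]
After op 5 (rotate(-1)): offset=0, physical=[A,B,H,D,E,F,C,G], logical=[A,B,H,D,E,F,C,G]
After op 6 (swap(4, 1)): offset=0, physical=[A,E,H,D,B,F,C,G], logical=[A,E,H,D,B,F,C,G]
After op 7 (swap(1, 5)): offset=0, physical=[A,F,H,D,B,E,C,G], logical=[A,F,H,D,B,E,C,G]
After op 8 (replace(1, 'k')): offset=0, physical=[A,k,H,D,B,E,C,G], logical=[A,k,H,D,B,E,C,G]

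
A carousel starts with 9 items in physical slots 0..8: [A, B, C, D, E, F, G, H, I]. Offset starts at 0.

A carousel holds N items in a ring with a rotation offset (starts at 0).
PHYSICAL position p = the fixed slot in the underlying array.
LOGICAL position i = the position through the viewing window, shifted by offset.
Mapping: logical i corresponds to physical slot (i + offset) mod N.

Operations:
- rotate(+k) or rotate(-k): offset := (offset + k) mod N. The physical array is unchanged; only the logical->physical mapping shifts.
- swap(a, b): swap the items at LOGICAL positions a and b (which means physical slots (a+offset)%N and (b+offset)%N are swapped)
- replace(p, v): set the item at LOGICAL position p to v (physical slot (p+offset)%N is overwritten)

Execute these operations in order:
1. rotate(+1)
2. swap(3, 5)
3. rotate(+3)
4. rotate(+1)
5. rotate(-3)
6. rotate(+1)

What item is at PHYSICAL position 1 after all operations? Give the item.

Answer: B

Derivation:
After op 1 (rotate(+1)): offset=1, physical=[A,B,C,D,E,F,G,H,I], logical=[B,C,D,E,F,G,H,I,A]
After op 2 (swap(3, 5)): offset=1, physical=[A,B,C,D,G,F,E,H,I], logical=[B,C,D,G,F,E,H,I,A]
After op 3 (rotate(+3)): offset=4, physical=[A,B,C,D,G,F,E,H,I], logical=[G,F,E,H,I,A,B,C,D]
After op 4 (rotate(+1)): offset=5, physical=[A,B,C,D,G,F,E,H,I], logical=[F,E,H,I,A,B,C,D,G]
After op 5 (rotate(-3)): offset=2, physical=[A,B,C,D,G,F,E,H,I], logical=[C,D,G,F,E,H,I,A,B]
After op 6 (rotate(+1)): offset=3, physical=[A,B,C,D,G,F,E,H,I], logical=[D,G,F,E,H,I,A,B,C]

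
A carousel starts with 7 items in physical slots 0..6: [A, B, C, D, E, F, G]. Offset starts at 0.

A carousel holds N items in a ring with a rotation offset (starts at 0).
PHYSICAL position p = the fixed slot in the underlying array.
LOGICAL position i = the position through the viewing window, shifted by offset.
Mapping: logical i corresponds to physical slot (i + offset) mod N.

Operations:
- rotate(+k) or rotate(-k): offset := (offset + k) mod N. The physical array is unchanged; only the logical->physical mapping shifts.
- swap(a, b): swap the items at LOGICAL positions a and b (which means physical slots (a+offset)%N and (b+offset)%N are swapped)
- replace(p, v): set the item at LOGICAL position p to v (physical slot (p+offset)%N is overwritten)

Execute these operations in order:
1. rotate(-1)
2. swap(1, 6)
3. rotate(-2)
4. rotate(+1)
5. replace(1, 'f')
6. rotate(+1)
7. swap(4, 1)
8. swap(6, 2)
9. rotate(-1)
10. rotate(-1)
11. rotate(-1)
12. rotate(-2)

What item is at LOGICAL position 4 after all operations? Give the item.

After op 1 (rotate(-1)): offset=6, physical=[A,B,C,D,E,F,G], logical=[G,A,B,C,D,E,F]
After op 2 (swap(1, 6)): offset=6, physical=[F,B,C,D,E,A,G], logical=[G,F,B,C,D,E,A]
After op 3 (rotate(-2)): offset=4, physical=[F,B,C,D,E,A,G], logical=[E,A,G,F,B,C,D]
After op 4 (rotate(+1)): offset=5, physical=[F,B,C,D,E,A,G], logical=[A,G,F,B,C,D,E]
After op 5 (replace(1, 'f')): offset=5, physical=[F,B,C,D,E,A,f], logical=[A,f,F,B,C,D,E]
After op 6 (rotate(+1)): offset=6, physical=[F,B,C,D,E,A,f], logical=[f,F,B,C,D,E,A]
After op 7 (swap(4, 1)): offset=6, physical=[D,B,C,F,E,A,f], logical=[f,D,B,C,F,E,A]
After op 8 (swap(6, 2)): offset=6, physical=[D,A,C,F,E,B,f], logical=[f,D,A,C,F,E,B]
After op 9 (rotate(-1)): offset=5, physical=[D,A,C,F,E,B,f], logical=[B,f,D,A,C,F,E]
After op 10 (rotate(-1)): offset=4, physical=[D,A,C,F,E,B,f], logical=[E,B,f,D,A,C,F]
After op 11 (rotate(-1)): offset=3, physical=[D,A,C,F,E,B,f], logical=[F,E,B,f,D,A,C]
After op 12 (rotate(-2)): offset=1, physical=[D,A,C,F,E,B,f], logical=[A,C,F,E,B,f,D]

Answer: B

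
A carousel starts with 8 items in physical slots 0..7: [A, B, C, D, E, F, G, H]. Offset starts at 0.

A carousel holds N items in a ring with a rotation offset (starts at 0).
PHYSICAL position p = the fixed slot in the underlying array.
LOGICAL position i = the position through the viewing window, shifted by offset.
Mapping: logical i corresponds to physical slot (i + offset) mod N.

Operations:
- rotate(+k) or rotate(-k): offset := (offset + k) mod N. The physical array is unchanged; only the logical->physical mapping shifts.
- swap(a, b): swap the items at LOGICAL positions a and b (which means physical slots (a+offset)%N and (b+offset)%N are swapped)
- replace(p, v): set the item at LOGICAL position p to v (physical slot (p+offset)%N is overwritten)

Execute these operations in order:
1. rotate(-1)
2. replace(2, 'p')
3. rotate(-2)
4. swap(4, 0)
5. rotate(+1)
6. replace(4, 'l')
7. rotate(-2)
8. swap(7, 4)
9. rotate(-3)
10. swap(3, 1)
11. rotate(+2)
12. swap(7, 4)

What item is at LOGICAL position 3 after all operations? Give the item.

After op 1 (rotate(-1)): offset=7, physical=[A,B,C,D,E,F,G,H], logical=[H,A,B,C,D,E,F,G]
After op 2 (replace(2, 'p')): offset=7, physical=[A,p,C,D,E,F,G,H], logical=[H,A,p,C,D,E,F,G]
After op 3 (rotate(-2)): offset=5, physical=[A,p,C,D,E,F,G,H], logical=[F,G,H,A,p,C,D,E]
After op 4 (swap(4, 0)): offset=5, physical=[A,F,C,D,E,p,G,H], logical=[p,G,H,A,F,C,D,E]
After op 5 (rotate(+1)): offset=6, physical=[A,F,C,D,E,p,G,H], logical=[G,H,A,F,C,D,E,p]
After op 6 (replace(4, 'l')): offset=6, physical=[A,F,l,D,E,p,G,H], logical=[G,H,A,F,l,D,E,p]
After op 7 (rotate(-2)): offset=4, physical=[A,F,l,D,E,p,G,H], logical=[E,p,G,H,A,F,l,D]
After op 8 (swap(7, 4)): offset=4, physical=[D,F,l,A,E,p,G,H], logical=[E,p,G,H,D,F,l,A]
After op 9 (rotate(-3)): offset=1, physical=[D,F,l,A,E,p,G,H], logical=[F,l,A,E,p,G,H,D]
After op 10 (swap(3, 1)): offset=1, physical=[D,F,E,A,l,p,G,H], logical=[F,E,A,l,p,G,H,D]
After op 11 (rotate(+2)): offset=3, physical=[D,F,E,A,l,p,G,H], logical=[A,l,p,G,H,D,F,E]
After op 12 (swap(7, 4)): offset=3, physical=[D,F,H,A,l,p,G,E], logical=[A,l,p,G,E,D,F,H]

Answer: G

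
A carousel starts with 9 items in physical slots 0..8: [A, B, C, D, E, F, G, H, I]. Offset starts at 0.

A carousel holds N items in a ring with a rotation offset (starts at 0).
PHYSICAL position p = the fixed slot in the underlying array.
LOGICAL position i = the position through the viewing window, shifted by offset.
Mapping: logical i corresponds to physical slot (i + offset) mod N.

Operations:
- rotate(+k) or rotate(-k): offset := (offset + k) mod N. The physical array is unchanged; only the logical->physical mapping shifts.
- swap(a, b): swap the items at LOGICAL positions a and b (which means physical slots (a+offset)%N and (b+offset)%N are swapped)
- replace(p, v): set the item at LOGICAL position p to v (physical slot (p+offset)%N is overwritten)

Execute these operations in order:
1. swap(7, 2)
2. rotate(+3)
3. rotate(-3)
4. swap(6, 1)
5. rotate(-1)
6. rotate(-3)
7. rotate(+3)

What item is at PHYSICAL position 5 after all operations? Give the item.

After op 1 (swap(7, 2)): offset=0, physical=[A,B,H,D,E,F,G,C,I], logical=[A,B,H,D,E,F,G,C,I]
After op 2 (rotate(+3)): offset=3, physical=[A,B,H,D,E,F,G,C,I], logical=[D,E,F,G,C,I,A,B,H]
After op 3 (rotate(-3)): offset=0, physical=[A,B,H,D,E,F,G,C,I], logical=[A,B,H,D,E,F,G,C,I]
After op 4 (swap(6, 1)): offset=0, physical=[A,G,H,D,E,F,B,C,I], logical=[A,G,H,D,E,F,B,C,I]
After op 5 (rotate(-1)): offset=8, physical=[A,G,H,D,E,F,B,C,I], logical=[I,A,G,H,D,E,F,B,C]
After op 6 (rotate(-3)): offset=5, physical=[A,G,H,D,E,F,B,C,I], logical=[F,B,C,I,A,G,H,D,E]
After op 7 (rotate(+3)): offset=8, physical=[A,G,H,D,E,F,B,C,I], logical=[I,A,G,H,D,E,F,B,C]

Answer: F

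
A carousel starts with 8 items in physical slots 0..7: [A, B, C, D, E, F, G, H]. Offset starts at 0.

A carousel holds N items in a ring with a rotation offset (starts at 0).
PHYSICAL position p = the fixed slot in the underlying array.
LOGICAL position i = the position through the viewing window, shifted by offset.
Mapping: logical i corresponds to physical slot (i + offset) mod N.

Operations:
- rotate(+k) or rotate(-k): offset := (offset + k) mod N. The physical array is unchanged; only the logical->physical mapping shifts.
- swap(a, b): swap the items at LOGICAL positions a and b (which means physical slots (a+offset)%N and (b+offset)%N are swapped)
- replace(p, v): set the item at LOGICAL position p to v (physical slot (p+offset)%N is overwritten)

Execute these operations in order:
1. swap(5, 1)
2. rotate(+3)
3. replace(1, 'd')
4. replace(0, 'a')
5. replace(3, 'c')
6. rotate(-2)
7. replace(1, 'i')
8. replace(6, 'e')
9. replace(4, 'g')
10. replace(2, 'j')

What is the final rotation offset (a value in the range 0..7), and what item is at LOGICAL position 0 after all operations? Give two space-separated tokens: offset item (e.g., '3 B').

Answer: 1 F

Derivation:
After op 1 (swap(5, 1)): offset=0, physical=[A,F,C,D,E,B,G,H], logical=[A,F,C,D,E,B,G,H]
After op 2 (rotate(+3)): offset=3, physical=[A,F,C,D,E,B,G,H], logical=[D,E,B,G,H,A,F,C]
After op 3 (replace(1, 'd')): offset=3, physical=[A,F,C,D,d,B,G,H], logical=[D,d,B,G,H,A,F,C]
After op 4 (replace(0, 'a')): offset=3, physical=[A,F,C,a,d,B,G,H], logical=[a,d,B,G,H,A,F,C]
After op 5 (replace(3, 'c')): offset=3, physical=[A,F,C,a,d,B,c,H], logical=[a,d,B,c,H,A,F,C]
After op 6 (rotate(-2)): offset=1, physical=[A,F,C,a,d,B,c,H], logical=[F,C,a,d,B,c,H,A]
After op 7 (replace(1, 'i')): offset=1, physical=[A,F,i,a,d,B,c,H], logical=[F,i,a,d,B,c,H,A]
After op 8 (replace(6, 'e')): offset=1, physical=[A,F,i,a,d,B,c,e], logical=[F,i,a,d,B,c,e,A]
After op 9 (replace(4, 'g')): offset=1, physical=[A,F,i,a,d,g,c,e], logical=[F,i,a,d,g,c,e,A]
After op 10 (replace(2, 'j')): offset=1, physical=[A,F,i,j,d,g,c,e], logical=[F,i,j,d,g,c,e,A]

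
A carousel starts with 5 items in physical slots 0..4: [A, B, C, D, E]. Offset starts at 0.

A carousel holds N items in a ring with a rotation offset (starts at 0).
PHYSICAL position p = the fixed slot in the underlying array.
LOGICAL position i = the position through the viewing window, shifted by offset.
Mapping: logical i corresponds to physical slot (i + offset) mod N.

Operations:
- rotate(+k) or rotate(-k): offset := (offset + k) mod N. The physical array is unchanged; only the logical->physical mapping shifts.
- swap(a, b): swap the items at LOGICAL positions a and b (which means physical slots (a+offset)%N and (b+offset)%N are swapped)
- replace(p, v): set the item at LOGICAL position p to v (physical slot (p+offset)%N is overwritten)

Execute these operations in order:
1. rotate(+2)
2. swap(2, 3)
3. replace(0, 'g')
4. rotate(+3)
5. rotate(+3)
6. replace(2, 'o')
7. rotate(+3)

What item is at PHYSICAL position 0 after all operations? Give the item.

After op 1 (rotate(+2)): offset=2, physical=[A,B,C,D,E], logical=[C,D,E,A,B]
After op 2 (swap(2, 3)): offset=2, physical=[E,B,C,D,A], logical=[C,D,A,E,B]
After op 3 (replace(0, 'g')): offset=2, physical=[E,B,g,D,A], logical=[g,D,A,E,B]
After op 4 (rotate(+3)): offset=0, physical=[E,B,g,D,A], logical=[E,B,g,D,A]
After op 5 (rotate(+3)): offset=3, physical=[E,B,g,D,A], logical=[D,A,E,B,g]
After op 6 (replace(2, 'o')): offset=3, physical=[o,B,g,D,A], logical=[D,A,o,B,g]
After op 7 (rotate(+3)): offset=1, physical=[o,B,g,D,A], logical=[B,g,D,A,o]

Answer: o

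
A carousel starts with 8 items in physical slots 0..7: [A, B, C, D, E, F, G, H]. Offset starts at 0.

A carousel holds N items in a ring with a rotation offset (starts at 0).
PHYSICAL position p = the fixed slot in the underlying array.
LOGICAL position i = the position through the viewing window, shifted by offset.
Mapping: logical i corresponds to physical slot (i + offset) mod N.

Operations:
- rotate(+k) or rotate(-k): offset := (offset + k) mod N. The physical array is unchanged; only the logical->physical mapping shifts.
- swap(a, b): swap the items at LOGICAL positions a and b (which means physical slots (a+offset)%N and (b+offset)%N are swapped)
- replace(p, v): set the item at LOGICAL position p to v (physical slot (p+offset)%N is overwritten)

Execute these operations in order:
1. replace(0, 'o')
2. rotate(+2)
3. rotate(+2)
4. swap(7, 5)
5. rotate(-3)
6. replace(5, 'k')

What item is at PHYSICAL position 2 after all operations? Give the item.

Answer: C

Derivation:
After op 1 (replace(0, 'o')): offset=0, physical=[o,B,C,D,E,F,G,H], logical=[o,B,C,D,E,F,G,H]
After op 2 (rotate(+2)): offset=2, physical=[o,B,C,D,E,F,G,H], logical=[C,D,E,F,G,H,o,B]
After op 3 (rotate(+2)): offset=4, physical=[o,B,C,D,E,F,G,H], logical=[E,F,G,H,o,B,C,D]
After op 4 (swap(7, 5)): offset=4, physical=[o,D,C,B,E,F,G,H], logical=[E,F,G,H,o,D,C,B]
After op 5 (rotate(-3)): offset=1, physical=[o,D,C,B,E,F,G,H], logical=[D,C,B,E,F,G,H,o]
After op 6 (replace(5, 'k')): offset=1, physical=[o,D,C,B,E,F,k,H], logical=[D,C,B,E,F,k,H,o]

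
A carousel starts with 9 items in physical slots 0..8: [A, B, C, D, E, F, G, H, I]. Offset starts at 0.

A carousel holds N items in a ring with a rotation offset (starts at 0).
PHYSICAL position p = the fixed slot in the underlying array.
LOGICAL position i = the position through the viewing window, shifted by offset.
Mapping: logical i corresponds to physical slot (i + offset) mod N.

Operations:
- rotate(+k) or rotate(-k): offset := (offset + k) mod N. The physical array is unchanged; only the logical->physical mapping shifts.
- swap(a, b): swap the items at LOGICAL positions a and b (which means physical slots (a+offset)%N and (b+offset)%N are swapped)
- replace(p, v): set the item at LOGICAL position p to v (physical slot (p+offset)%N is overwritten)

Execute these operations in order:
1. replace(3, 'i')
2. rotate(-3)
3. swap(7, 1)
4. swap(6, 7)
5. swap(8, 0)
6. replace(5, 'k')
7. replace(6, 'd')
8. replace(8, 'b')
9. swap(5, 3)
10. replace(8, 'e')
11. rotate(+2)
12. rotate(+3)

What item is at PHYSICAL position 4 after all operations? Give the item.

Answer: i

Derivation:
After op 1 (replace(3, 'i')): offset=0, physical=[A,B,C,i,E,F,G,H,I], logical=[A,B,C,i,E,F,G,H,I]
After op 2 (rotate(-3)): offset=6, physical=[A,B,C,i,E,F,G,H,I], logical=[G,H,I,A,B,C,i,E,F]
After op 3 (swap(7, 1)): offset=6, physical=[A,B,C,i,H,F,G,E,I], logical=[G,E,I,A,B,C,i,H,F]
After op 4 (swap(6, 7)): offset=6, physical=[A,B,C,H,i,F,G,E,I], logical=[G,E,I,A,B,C,H,i,F]
After op 5 (swap(8, 0)): offset=6, physical=[A,B,C,H,i,G,F,E,I], logical=[F,E,I,A,B,C,H,i,G]
After op 6 (replace(5, 'k')): offset=6, physical=[A,B,k,H,i,G,F,E,I], logical=[F,E,I,A,B,k,H,i,G]
After op 7 (replace(6, 'd')): offset=6, physical=[A,B,k,d,i,G,F,E,I], logical=[F,E,I,A,B,k,d,i,G]
After op 8 (replace(8, 'b')): offset=6, physical=[A,B,k,d,i,b,F,E,I], logical=[F,E,I,A,B,k,d,i,b]
After op 9 (swap(5, 3)): offset=6, physical=[k,B,A,d,i,b,F,E,I], logical=[F,E,I,k,B,A,d,i,b]
After op 10 (replace(8, 'e')): offset=6, physical=[k,B,A,d,i,e,F,E,I], logical=[F,E,I,k,B,A,d,i,e]
After op 11 (rotate(+2)): offset=8, physical=[k,B,A,d,i,e,F,E,I], logical=[I,k,B,A,d,i,e,F,E]
After op 12 (rotate(+3)): offset=2, physical=[k,B,A,d,i,e,F,E,I], logical=[A,d,i,e,F,E,I,k,B]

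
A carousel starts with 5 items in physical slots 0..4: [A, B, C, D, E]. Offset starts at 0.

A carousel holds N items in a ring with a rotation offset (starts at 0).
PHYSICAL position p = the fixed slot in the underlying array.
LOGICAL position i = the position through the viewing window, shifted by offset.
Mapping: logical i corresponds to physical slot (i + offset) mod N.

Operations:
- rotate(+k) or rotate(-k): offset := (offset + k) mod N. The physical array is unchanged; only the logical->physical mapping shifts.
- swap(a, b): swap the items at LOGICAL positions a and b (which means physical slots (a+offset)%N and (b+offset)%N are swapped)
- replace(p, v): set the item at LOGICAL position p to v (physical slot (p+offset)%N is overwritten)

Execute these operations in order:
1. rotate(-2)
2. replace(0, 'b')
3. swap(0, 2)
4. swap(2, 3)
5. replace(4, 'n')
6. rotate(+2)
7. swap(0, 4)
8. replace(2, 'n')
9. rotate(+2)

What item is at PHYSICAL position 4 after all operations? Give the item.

Answer: B

Derivation:
After op 1 (rotate(-2)): offset=3, physical=[A,B,C,D,E], logical=[D,E,A,B,C]
After op 2 (replace(0, 'b')): offset=3, physical=[A,B,C,b,E], logical=[b,E,A,B,C]
After op 3 (swap(0, 2)): offset=3, physical=[b,B,C,A,E], logical=[A,E,b,B,C]
After op 4 (swap(2, 3)): offset=3, physical=[B,b,C,A,E], logical=[A,E,B,b,C]
After op 5 (replace(4, 'n')): offset=3, physical=[B,b,n,A,E], logical=[A,E,B,b,n]
After op 6 (rotate(+2)): offset=0, physical=[B,b,n,A,E], logical=[B,b,n,A,E]
After op 7 (swap(0, 4)): offset=0, physical=[E,b,n,A,B], logical=[E,b,n,A,B]
After op 8 (replace(2, 'n')): offset=0, physical=[E,b,n,A,B], logical=[E,b,n,A,B]
After op 9 (rotate(+2)): offset=2, physical=[E,b,n,A,B], logical=[n,A,B,E,b]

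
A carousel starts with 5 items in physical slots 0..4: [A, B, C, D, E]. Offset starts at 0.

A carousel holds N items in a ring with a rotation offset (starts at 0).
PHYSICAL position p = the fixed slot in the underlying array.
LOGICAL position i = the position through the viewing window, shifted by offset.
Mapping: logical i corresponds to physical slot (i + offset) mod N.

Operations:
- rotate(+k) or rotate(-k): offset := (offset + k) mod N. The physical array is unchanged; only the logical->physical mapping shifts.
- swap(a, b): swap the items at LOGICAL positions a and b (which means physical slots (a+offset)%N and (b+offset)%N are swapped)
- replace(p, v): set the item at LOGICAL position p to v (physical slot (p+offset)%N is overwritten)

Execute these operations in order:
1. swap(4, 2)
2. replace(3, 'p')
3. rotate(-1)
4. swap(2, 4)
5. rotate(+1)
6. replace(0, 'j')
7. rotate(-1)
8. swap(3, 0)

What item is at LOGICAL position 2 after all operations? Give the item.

After op 1 (swap(4, 2)): offset=0, physical=[A,B,E,D,C], logical=[A,B,E,D,C]
After op 2 (replace(3, 'p')): offset=0, physical=[A,B,E,p,C], logical=[A,B,E,p,C]
After op 3 (rotate(-1)): offset=4, physical=[A,B,E,p,C], logical=[C,A,B,E,p]
After op 4 (swap(2, 4)): offset=4, physical=[A,p,E,B,C], logical=[C,A,p,E,B]
After op 5 (rotate(+1)): offset=0, physical=[A,p,E,B,C], logical=[A,p,E,B,C]
After op 6 (replace(0, 'j')): offset=0, physical=[j,p,E,B,C], logical=[j,p,E,B,C]
After op 7 (rotate(-1)): offset=4, physical=[j,p,E,B,C], logical=[C,j,p,E,B]
After op 8 (swap(3, 0)): offset=4, physical=[j,p,C,B,E], logical=[E,j,p,C,B]

Answer: p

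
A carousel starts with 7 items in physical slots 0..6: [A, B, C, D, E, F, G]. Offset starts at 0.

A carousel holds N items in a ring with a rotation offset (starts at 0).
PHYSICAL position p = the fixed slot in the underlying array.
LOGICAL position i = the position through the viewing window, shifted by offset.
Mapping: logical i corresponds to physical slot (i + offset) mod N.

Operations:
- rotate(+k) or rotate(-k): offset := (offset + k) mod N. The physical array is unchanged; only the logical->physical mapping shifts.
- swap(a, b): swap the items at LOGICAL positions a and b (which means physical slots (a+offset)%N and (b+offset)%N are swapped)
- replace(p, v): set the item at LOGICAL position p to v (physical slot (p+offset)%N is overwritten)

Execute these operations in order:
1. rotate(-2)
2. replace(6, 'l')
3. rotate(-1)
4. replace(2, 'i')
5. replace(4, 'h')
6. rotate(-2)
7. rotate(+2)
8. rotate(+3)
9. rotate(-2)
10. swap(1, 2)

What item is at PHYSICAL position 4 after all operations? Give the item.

Answer: l

Derivation:
After op 1 (rotate(-2)): offset=5, physical=[A,B,C,D,E,F,G], logical=[F,G,A,B,C,D,E]
After op 2 (replace(6, 'l')): offset=5, physical=[A,B,C,D,l,F,G], logical=[F,G,A,B,C,D,l]
After op 3 (rotate(-1)): offset=4, physical=[A,B,C,D,l,F,G], logical=[l,F,G,A,B,C,D]
After op 4 (replace(2, 'i')): offset=4, physical=[A,B,C,D,l,F,i], logical=[l,F,i,A,B,C,D]
After op 5 (replace(4, 'h')): offset=4, physical=[A,h,C,D,l,F,i], logical=[l,F,i,A,h,C,D]
After op 6 (rotate(-2)): offset=2, physical=[A,h,C,D,l,F,i], logical=[C,D,l,F,i,A,h]
After op 7 (rotate(+2)): offset=4, physical=[A,h,C,D,l,F,i], logical=[l,F,i,A,h,C,D]
After op 8 (rotate(+3)): offset=0, physical=[A,h,C,D,l,F,i], logical=[A,h,C,D,l,F,i]
After op 9 (rotate(-2)): offset=5, physical=[A,h,C,D,l,F,i], logical=[F,i,A,h,C,D,l]
After op 10 (swap(1, 2)): offset=5, physical=[i,h,C,D,l,F,A], logical=[F,A,i,h,C,D,l]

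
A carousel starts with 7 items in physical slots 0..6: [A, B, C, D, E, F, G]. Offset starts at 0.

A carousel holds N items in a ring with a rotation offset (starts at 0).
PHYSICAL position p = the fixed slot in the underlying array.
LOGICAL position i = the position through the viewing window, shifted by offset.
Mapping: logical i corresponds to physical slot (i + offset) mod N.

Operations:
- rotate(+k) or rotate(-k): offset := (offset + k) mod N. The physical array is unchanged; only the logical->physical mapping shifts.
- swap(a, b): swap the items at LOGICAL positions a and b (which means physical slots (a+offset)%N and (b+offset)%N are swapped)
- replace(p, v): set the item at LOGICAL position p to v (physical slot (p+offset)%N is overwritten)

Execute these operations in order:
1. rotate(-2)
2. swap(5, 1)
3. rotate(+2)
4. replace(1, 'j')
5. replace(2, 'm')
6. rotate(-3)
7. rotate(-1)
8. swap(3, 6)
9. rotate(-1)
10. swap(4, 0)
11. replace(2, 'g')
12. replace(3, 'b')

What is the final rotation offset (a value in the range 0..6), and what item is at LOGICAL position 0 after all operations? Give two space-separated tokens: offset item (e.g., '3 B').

Answer: 2 m

Derivation:
After op 1 (rotate(-2)): offset=5, physical=[A,B,C,D,E,F,G], logical=[F,G,A,B,C,D,E]
After op 2 (swap(5, 1)): offset=5, physical=[A,B,C,G,E,F,D], logical=[F,D,A,B,C,G,E]
After op 3 (rotate(+2)): offset=0, physical=[A,B,C,G,E,F,D], logical=[A,B,C,G,E,F,D]
After op 4 (replace(1, 'j')): offset=0, physical=[A,j,C,G,E,F,D], logical=[A,j,C,G,E,F,D]
After op 5 (replace(2, 'm')): offset=0, physical=[A,j,m,G,E,F,D], logical=[A,j,m,G,E,F,D]
After op 6 (rotate(-3)): offset=4, physical=[A,j,m,G,E,F,D], logical=[E,F,D,A,j,m,G]
After op 7 (rotate(-1)): offset=3, physical=[A,j,m,G,E,F,D], logical=[G,E,F,D,A,j,m]
After op 8 (swap(3, 6)): offset=3, physical=[A,j,D,G,E,F,m], logical=[G,E,F,m,A,j,D]
After op 9 (rotate(-1)): offset=2, physical=[A,j,D,G,E,F,m], logical=[D,G,E,F,m,A,j]
After op 10 (swap(4, 0)): offset=2, physical=[A,j,m,G,E,F,D], logical=[m,G,E,F,D,A,j]
After op 11 (replace(2, 'g')): offset=2, physical=[A,j,m,G,g,F,D], logical=[m,G,g,F,D,A,j]
After op 12 (replace(3, 'b')): offset=2, physical=[A,j,m,G,g,b,D], logical=[m,G,g,b,D,A,j]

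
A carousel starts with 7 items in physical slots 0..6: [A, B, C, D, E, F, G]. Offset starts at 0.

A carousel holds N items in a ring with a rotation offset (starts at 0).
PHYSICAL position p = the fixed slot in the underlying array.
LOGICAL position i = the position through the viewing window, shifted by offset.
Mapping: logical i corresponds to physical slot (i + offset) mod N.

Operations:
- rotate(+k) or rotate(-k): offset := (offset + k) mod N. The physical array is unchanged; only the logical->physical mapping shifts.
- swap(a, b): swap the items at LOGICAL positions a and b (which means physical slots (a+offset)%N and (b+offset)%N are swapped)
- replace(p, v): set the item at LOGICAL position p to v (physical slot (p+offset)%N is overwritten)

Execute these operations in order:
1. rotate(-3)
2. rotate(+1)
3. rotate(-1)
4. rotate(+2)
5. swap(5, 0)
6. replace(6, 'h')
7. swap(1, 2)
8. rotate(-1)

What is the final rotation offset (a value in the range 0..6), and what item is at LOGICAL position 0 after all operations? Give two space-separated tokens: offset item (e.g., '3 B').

After op 1 (rotate(-3)): offset=4, physical=[A,B,C,D,E,F,G], logical=[E,F,G,A,B,C,D]
After op 2 (rotate(+1)): offset=5, physical=[A,B,C,D,E,F,G], logical=[F,G,A,B,C,D,E]
After op 3 (rotate(-1)): offset=4, physical=[A,B,C,D,E,F,G], logical=[E,F,G,A,B,C,D]
After op 4 (rotate(+2)): offset=6, physical=[A,B,C,D,E,F,G], logical=[G,A,B,C,D,E,F]
After op 5 (swap(5, 0)): offset=6, physical=[A,B,C,D,G,F,E], logical=[E,A,B,C,D,G,F]
After op 6 (replace(6, 'h')): offset=6, physical=[A,B,C,D,G,h,E], logical=[E,A,B,C,D,G,h]
After op 7 (swap(1, 2)): offset=6, physical=[B,A,C,D,G,h,E], logical=[E,B,A,C,D,G,h]
After op 8 (rotate(-1)): offset=5, physical=[B,A,C,D,G,h,E], logical=[h,E,B,A,C,D,G]

Answer: 5 h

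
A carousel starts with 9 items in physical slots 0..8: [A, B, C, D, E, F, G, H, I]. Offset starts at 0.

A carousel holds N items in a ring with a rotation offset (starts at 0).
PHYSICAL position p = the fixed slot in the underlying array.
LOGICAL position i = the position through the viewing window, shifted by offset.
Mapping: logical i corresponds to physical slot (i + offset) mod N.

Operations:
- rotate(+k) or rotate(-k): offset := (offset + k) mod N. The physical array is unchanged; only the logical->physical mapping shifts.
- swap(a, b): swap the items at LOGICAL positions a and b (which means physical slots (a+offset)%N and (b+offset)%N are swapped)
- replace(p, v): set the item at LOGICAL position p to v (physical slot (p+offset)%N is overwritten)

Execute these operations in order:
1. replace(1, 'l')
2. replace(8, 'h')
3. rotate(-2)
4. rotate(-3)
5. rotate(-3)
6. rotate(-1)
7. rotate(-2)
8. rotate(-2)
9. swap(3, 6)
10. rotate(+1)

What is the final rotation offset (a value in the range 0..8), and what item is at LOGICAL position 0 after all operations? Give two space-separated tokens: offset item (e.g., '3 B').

After op 1 (replace(1, 'l')): offset=0, physical=[A,l,C,D,E,F,G,H,I], logical=[A,l,C,D,E,F,G,H,I]
After op 2 (replace(8, 'h')): offset=0, physical=[A,l,C,D,E,F,G,H,h], logical=[A,l,C,D,E,F,G,H,h]
After op 3 (rotate(-2)): offset=7, physical=[A,l,C,D,E,F,G,H,h], logical=[H,h,A,l,C,D,E,F,G]
After op 4 (rotate(-3)): offset=4, physical=[A,l,C,D,E,F,G,H,h], logical=[E,F,G,H,h,A,l,C,D]
After op 5 (rotate(-3)): offset=1, physical=[A,l,C,D,E,F,G,H,h], logical=[l,C,D,E,F,G,H,h,A]
After op 6 (rotate(-1)): offset=0, physical=[A,l,C,D,E,F,G,H,h], logical=[A,l,C,D,E,F,G,H,h]
After op 7 (rotate(-2)): offset=7, physical=[A,l,C,D,E,F,G,H,h], logical=[H,h,A,l,C,D,E,F,G]
After op 8 (rotate(-2)): offset=5, physical=[A,l,C,D,E,F,G,H,h], logical=[F,G,H,h,A,l,C,D,E]
After op 9 (swap(3, 6)): offset=5, physical=[A,l,h,D,E,F,G,H,C], logical=[F,G,H,C,A,l,h,D,E]
After op 10 (rotate(+1)): offset=6, physical=[A,l,h,D,E,F,G,H,C], logical=[G,H,C,A,l,h,D,E,F]

Answer: 6 G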